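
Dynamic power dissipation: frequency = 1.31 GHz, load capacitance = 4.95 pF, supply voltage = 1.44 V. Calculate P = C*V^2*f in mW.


Step 1: V^2 = 1.44^2 = 2.0736 V^2
Step 2: P = C*V^2*f = 4.95e-12 F * 2.0736 * 1.31e9 Hz
Step 3: P = 1.34462592e-02 W
Step 4: P = 13.446 mW

13.446


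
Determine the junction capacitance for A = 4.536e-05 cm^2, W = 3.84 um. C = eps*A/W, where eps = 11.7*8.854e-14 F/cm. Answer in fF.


Step 1: eps_Si = 11.7 * 8.854e-14 = 1.035918e-12 F/cm
Step 2: W in cm = 3.84 * 1e-4 = 3.84e-04 cm
Step 3: C = 1.035918e-12 * 4.536e-05 / 3.84e-04 = 1.223678e-13 F
Step 4: C = 122.37 fF

122.37


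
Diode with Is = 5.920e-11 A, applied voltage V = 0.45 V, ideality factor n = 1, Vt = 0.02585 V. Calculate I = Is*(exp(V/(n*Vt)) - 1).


Step 1: V/(n*Vt) = 0.45/(1*0.02585) = 17.4081
Step 2: exp(17.4081) = 3.6328e+07
Step 3: I = 5.920e-11 * (3.6328e+07 - 1) = 2.15e-03 A

2.15e-03


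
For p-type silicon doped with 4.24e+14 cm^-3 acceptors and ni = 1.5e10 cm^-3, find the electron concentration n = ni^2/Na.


Step 1: Majority hole concentration p ≈ Na = 4.24e+14 cm^-3
Step 2: n = ni^2 / Na = (1.5e10)^2 / 4.24e+14
Step 3: n = 5.31e+05 cm^-3

5.31e+05


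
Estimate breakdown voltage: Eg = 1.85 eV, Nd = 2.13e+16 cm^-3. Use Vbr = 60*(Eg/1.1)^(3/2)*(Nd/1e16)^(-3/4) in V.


Step 1: Eg/1.1 = 1.85/1.1 = 1.681818
Step 2: (Eg/1.1)^1.5 = 1.681818^1.5 = 2.181064
Step 3: (Nd/1e16)^(-0.75) = (2.13)^(-0.75) = 0.567173
Step 4: Vbr = 60 * 2.181064 * 0.567173 = 74.2 V

74.2


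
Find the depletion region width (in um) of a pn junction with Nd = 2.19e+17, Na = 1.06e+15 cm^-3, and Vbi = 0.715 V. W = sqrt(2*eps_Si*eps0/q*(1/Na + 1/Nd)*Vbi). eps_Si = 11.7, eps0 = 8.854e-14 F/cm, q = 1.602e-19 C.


Step 1: 1/Na + 1/Nd = 1/1.06e+15 + 1/2.19e+17 = 9.47962e-16
Step 2: 2*eps*eps0/q = 2*11.7*8.854e-14/1.602e-19 = 1.293281e+07
Step 3: W^2 = 1.293281e+07 * 9.47962e-16 * 0.715 = 8.76577e-09
Step 4: W = sqrt(8.76577e-09) = 9.363e-05 cm = 0.9363 um

0.9363


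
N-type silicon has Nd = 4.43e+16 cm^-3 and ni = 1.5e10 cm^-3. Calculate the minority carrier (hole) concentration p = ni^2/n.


Step 1: Since Nd >> ni, n ≈ Nd = 4.43e+16 cm^-3
Step 2: p = ni^2 / n = (1.5e10)^2 / 4.43e+16
Step 3: p = 2.25e20 / 4.43e+16 = 5.08e+03 cm^-3

5.08e+03


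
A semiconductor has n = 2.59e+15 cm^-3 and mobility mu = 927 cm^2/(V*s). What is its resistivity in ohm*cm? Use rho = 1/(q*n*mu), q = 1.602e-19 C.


Step 1: sigma = q * n * mu = 1.602e-19 * 2.59e+15 * 927 = 3.84629e-01 S/cm
Step 2: rho = 1 / sigma = 1 / 3.84629e-01 = 2.6 ohm*cm

2.6


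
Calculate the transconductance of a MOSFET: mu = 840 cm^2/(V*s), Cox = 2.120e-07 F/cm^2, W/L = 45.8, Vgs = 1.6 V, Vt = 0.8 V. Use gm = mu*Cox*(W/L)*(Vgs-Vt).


Step 1: Vov = Vgs - Vt = 1.6 - 0.8 = 0.8 V
Step 2: gm = mu * Cox * (W/L) * Vov
Step 3: gm = 840 * 2.120e-07 * 45.8 * 0.8 = 6.52e-03 S

6.52e-03


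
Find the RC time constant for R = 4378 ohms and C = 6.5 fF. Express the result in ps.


Step 1: tau = R * C
Step 2: tau = 4378 * 6.5 fF = 4378 * 6.5e-15 F
Step 3: tau = 2.8457e-11 s = 28.457 ps

28.457


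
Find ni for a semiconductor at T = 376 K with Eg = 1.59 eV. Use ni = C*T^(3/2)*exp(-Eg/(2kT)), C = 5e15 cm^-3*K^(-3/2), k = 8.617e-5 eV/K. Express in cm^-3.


Step 1: Compute kT = 8.617e-5 * 376 = 0.03239992 eV
Step 2: Exponent = -Eg/(2kT) = -1.59/(2*0.03239992) = -24.53710
Step 3: T^(3/2) = 376^1.5 = 7290.91
Step 4: ni = 5e15 * 7290.91 * exp(-24.53710) = 8.04e+08 cm^-3

8.04e+08


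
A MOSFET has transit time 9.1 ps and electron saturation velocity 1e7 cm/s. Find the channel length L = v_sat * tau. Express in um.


Step 1: tau in seconds = 9.1 ps * 1e-12 = 9.1000e-12 s
Step 2: L = v_sat * tau = 1e7 * 9.1000e-12 = 9.1000e-05 cm
Step 3: L in um = 9.1000e-05 * 1e4 = 0.91 um

0.91


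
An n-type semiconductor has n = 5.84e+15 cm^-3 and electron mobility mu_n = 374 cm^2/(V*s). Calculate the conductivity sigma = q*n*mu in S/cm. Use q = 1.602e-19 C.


Step 1: sigma = q * n * mu
Step 2: sigma = 1.602e-19 * 5.84e+15 * 374
Step 3: sigma = 3.499e-01 S/cm

3.499e-01


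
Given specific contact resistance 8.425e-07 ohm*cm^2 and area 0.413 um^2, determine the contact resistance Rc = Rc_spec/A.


Step 1: Convert area to cm^2: 0.413 um^2 = 4.1300e-09 cm^2
Step 2: Rc = Rc_spec / A = 8.425e-07 / 4.1300e-09
Step 3: Rc = 2.04e+02 ohms

2.04e+02


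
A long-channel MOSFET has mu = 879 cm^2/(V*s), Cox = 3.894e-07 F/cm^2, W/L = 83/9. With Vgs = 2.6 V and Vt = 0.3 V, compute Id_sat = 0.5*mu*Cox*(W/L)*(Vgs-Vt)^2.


Step 1: Overdrive voltage Vov = Vgs - Vt = 2.6 - 0.3 = 2.3 V
Step 2: W/L = 83/9 = 9.22222
Step 3: Id = 0.5 * 879 * 3.894e-07 * 9.22222 * 2.3^2
Step 4: Id = 8.35e-03 A

8.35e-03


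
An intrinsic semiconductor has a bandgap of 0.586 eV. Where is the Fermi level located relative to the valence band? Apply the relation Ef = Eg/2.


Step 1: For an intrinsic semiconductor, the Fermi level sits at midgap.
Step 2: Ef = Eg / 2 = 0.586 / 2 = 0.293 eV

0.293


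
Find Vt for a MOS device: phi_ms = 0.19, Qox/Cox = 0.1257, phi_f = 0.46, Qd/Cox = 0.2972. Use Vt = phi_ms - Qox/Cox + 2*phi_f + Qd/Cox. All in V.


Step 1: Vt = phi_ms - Qox/Cox + 2*phi_f + Qd/Cox
Step 2: Vt = 0.19 - 0.1257 + 2*0.46 + 0.2972
Step 3: Vt = 0.19 - 0.1257 + 0.92 + 0.2972
Step 4: Vt = 1.2815 V

1.2815


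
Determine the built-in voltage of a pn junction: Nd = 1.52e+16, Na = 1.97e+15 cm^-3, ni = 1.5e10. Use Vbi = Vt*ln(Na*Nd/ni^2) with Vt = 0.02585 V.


Step 1: Compute Na*Nd/ni^2 = 1.97e+15 * 1.52e+16 / (1.5e10)^2 = 1.3308e+11
Step 2: ln(1.3308e+11) = 25.6142
Step 3: Vbi = 0.02585 * 25.6142 = 0.662 V

0.662


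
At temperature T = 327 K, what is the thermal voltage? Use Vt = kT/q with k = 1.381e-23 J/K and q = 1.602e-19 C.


Step 1: kT = 1.381e-23 * 327 = 4.51587e-21 J
Step 2: Vt = kT/q = 4.51587e-21 / 1.602e-19
Step 3: Vt = 0.02819 V

0.02819


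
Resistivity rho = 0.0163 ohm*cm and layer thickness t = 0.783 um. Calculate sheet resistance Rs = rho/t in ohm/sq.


Step 1: Convert thickness to cm: t = 0.783 um = 7.8300e-05 cm
Step 2: Rs = rho / t = 0.0163 / 7.8300e-05
Step 3: Rs = 208.2 ohm/sq

208.2


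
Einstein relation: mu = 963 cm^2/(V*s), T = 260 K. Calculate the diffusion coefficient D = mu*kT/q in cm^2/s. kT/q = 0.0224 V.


Step 1: D = mu * (kT/q)
Step 2: D = 963 * 0.0224
Step 3: D = 21.57 cm^2/s

21.57


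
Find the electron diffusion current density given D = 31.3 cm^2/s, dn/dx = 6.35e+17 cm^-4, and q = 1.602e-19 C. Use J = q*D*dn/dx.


Step 1: J = q * D * (dn/dx)
Step 2: J = 1.602e-19 * 31.3 * 6.35e+17
Step 3: J = 3.18e+00 A/cm^2

3.18e+00


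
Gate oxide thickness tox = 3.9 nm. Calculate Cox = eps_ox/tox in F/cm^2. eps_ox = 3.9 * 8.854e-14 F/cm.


Step 1: eps_ox = 3.9 * 8.854e-14 = 3.45306e-13 F/cm
Step 2: tox in cm = 3.9 nm * 1e-7 = 3.9000e-07 cm
Step 3: Cox = 3.45306e-13 / 3.9000e-07 = 8.85e-07 F/cm^2

8.85e-07


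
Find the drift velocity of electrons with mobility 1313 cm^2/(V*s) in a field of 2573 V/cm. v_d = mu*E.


Step 1: v_d = mu * E
Step 2: v_d = 1313 * 2573 = 3378349
Step 3: v_d = 3.38e+06 cm/s

3.38e+06


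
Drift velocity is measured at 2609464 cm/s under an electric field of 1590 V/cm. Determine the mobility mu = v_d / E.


Step 1: mu = v_d / E
Step 2: mu = 2609464 / 1590
Step 3: mu = 1641.17 cm^2/(V*s)

1641.17


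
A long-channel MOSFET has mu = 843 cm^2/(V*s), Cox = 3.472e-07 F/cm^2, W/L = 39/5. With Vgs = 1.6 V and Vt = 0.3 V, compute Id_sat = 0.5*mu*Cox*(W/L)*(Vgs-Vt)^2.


Step 1: Overdrive voltage Vov = Vgs - Vt = 1.6 - 0.3 = 1.3 V
Step 2: W/L = 39/5 = 7.8
Step 3: Id = 0.5 * 843 * 3.472e-07 * 7.8 * 1.3^2
Step 4: Id = 1.93e-03 A

1.93e-03


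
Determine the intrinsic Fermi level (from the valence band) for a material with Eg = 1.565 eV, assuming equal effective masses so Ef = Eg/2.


Step 1: For an intrinsic semiconductor, the Fermi level sits at midgap.
Step 2: Ef = Eg / 2 = 1.565 / 2 = 0.7825 eV

0.7825


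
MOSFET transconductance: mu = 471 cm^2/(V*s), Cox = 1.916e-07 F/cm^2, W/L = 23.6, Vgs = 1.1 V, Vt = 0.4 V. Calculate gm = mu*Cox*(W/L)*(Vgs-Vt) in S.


Step 1: Vov = Vgs - Vt = 1.1 - 0.4 = 0.7 V
Step 2: gm = mu * Cox * (W/L) * Vov
Step 3: gm = 471 * 1.916e-07 * 23.6 * 0.7 = 1.49e-03 S

1.49e-03


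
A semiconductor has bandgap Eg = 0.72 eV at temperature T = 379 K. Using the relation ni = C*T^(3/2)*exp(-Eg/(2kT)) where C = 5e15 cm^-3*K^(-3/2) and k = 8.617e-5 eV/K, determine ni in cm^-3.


Step 1: Compute kT = 8.617e-5 * 379 = 0.03265843 eV
Step 2: Exponent = -Eg/(2kT) = -0.72/(2*0.03265843) = -11.02319
Step 3: T^(3/2) = 379^1.5 = 7378.34
Step 4: ni = 5e15 * 7378.34 * exp(-11.02319) = 6.02e+14 cm^-3

6.02e+14


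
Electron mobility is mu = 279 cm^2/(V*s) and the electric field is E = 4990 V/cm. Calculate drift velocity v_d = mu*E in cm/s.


Step 1: v_d = mu * E
Step 2: v_d = 279 * 4990 = 1392210
Step 3: v_d = 1.39e+06 cm/s

1.39e+06


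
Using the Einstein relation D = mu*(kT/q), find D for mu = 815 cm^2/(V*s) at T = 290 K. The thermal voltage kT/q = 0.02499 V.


Step 1: D = mu * (kT/q)
Step 2: D = 815 * 0.02499
Step 3: D = 20.37 cm^2/s

20.37


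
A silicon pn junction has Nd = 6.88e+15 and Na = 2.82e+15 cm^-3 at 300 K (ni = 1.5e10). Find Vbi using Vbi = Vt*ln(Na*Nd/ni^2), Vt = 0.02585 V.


Step 1: Compute Na*Nd/ni^2 = 2.82e+15 * 6.88e+15 / (1.5e10)^2 = 8.6229e+10
Step 2: ln(8.6229e+10) = 25.1803
Step 3: Vbi = 0.02585 * 25.1803 = 0.651 V

0.651


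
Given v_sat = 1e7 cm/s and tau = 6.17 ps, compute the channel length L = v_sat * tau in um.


Step 1: tau in seconds = 6.17 ps * 1e-12 = 6.1700e-12 s
Step 2: L = v_sat * tau = 1e7 * 6.1700e-12 = 6.1700e-05 cm
Step 3: L in um = 6.1700e-05 * 1e4 = 0.617 um

0.617


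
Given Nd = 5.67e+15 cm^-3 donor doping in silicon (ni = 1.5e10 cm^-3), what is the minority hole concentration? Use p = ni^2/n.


Step 1: Since Nd >> ni, n ≈ Nd = 5.67e+15 cm^-3
Step 2: p = ni^2 / n = (1.5e10)^2 / 5.67e+15
Step 3: p = 2.25e20 / 5.67e+15 = 3.97e+04 cm^-3

3.97e+04


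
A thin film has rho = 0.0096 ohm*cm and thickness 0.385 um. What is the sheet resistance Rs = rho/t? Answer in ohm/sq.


Step 1: Convert thickness to cm: t = 0.385 um = 3.8500e-05 cm
Step 2: Rs = rho / t = 0.0096 / 3.8500e-05
Step 3: Rs = 249.4 ohm/sq

249.4


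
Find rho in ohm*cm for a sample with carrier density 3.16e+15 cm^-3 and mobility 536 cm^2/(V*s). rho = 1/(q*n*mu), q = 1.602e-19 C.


Step 1: sigma = q * n * mu = 1.602e-19 * 3.16e+15 * 536 = 2.71340e-01 S/cm
Step 2: rho = 1 / sigma = 1 / 2.71340e-01 = 3.685 ohm*cm

3.685


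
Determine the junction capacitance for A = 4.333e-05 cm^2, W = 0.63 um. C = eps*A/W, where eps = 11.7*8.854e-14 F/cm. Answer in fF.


Step 1: eps_Si = 11.7 * 8.854e-14 = 1.035918e-12 F/cm
Step 2: W in cm = 0.63 * 1e-4 = 6.30e-05 cm
Step 3: C = 1.035918e-12 * 4.333e-05 / 6.30e-05 = 7.124814e-13 F
Step 4: C = 712.48 fF

712.48


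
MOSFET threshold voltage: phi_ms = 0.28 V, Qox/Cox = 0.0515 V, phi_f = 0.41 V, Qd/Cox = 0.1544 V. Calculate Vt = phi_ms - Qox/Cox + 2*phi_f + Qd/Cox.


Step 1: Vt = phi_ms - Qox/Cox + 2*phi_f + Qd/Cox
Step 2: Vt = 0.28 - 0.0515 + 2*0.41 + 0.1544
Step 3: Vt = 0.28 - 0.0515 + 0.82 + 0.1544
Step 4: Vt = 1.2029 V

1.2029


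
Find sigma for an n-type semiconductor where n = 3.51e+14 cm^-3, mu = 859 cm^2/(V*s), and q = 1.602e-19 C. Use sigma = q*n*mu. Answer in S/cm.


Step 1: sigma = q * n * mu
Step 2: sigma = 1.602e-19 * 3.51e+14 * 859
Step 3: sigma = 4.830e-02 S/cm

4.830e-02


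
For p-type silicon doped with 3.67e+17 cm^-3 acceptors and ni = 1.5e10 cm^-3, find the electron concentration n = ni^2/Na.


Step 1: Majority hole concentration p ≈ Na = 3.67e+17 cm^-3
Step 2: n = ni^2 / Na = (1.5e10)^2 / 3.67e+17
Step 3: n = 6.13e+02 cm^-3

6.13e+02


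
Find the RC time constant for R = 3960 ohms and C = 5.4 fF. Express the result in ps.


Step 1: tau = R * C
Step 2: tau = 3960 * 5.4 fF = 3960 * 5.4e-15 F
Step 3: tau = 2.1384e-11 s = 21.384 ps

21.384


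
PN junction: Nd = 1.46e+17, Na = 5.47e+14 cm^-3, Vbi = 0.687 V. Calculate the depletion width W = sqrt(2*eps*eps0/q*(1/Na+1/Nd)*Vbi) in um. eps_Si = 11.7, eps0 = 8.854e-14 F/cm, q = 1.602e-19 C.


Step 1: 1/Na + 1/Nd = 1/5.47e+14 + 1/1.46e+17 = 1.83500e-15
Step 2: 2*eps*eps0/q = 2*11.7*8.854e-14/1.602e-19 = 1.293281e+07
Step 3: W^2 = 1.293281e+07 * 1.83500e-15 * 0.687 = 1.63037e-08
Step 4: W = sqrt(1.63037e-08) = 1.277e-04 cm = 1.277 um

1.277


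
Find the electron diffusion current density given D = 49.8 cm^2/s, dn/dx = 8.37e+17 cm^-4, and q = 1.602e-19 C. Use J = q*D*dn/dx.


Step 1: J = q * D * (dn/dx)
Step 2: J = 1.602e-19 * 49.8 * 8.37e+17
Step 3: J = 6.68e+00 A/cm^2

6.68e+00


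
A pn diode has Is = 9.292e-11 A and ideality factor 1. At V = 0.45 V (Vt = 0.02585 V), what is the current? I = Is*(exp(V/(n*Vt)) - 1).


Step 1: V/(n*Vt) = 0.45/(1*0.02585) = 17.4081
Step 2: exp(17.4081) = 3.6328e+07
Step 3: I = 9.292e-11 * (3.6328e+07 - 1) = 3.38e-03 A

3.38e-03


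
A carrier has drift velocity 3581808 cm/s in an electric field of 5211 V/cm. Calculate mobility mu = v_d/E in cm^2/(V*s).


Step 1: mu = v_d / E
Step 2: mu = 3581808 / 5211
Step 3: mu = 687.36 cm^2/(V*s)

687.36


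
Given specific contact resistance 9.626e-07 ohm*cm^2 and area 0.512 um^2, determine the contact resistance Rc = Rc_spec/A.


Step 1: Convert area to cm^2: 0.512 um^2 = 5.1200e-09 cm^2
Step 2: Rc = Rc_spec / A = 9.626e-07 / 5.1200e-09
Step 3: Rc = 1.88e+02 ohms

1.88e+02


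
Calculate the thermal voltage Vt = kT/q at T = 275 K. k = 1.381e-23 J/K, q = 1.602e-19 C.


Step 1: kT = 1.381e-23 * 275 = 3.79775e-21 J
Step 2: Vt = kT/q = 3.79775e-21 / 1.602e-19
Step 3: Vt = 0.02371 V

0.02371


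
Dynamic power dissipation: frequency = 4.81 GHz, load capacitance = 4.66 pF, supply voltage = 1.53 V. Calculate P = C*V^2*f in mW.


Step 1: V^2 = 1.53^2 = 2.3409 V^2
Step 2: P = C*V^2*f = 4.66e-12 F * 2.3409 * 4.81e9 Hz
Step 3: P = 5.247033714e-02 W
Step 4: P = 52.47 mW

52.47


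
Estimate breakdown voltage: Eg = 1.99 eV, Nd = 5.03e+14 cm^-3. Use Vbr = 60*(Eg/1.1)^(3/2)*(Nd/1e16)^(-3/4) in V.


Step 1: Eg/1.1 = 1.99/1.1 = 1.809091
Step 2: (Eg/1.1)^1.5 = 1.809091^1.5 = 2.433272
Step 3: (Nd/1e16)^(-0.75) = (0.0503)^(-0.75) = 9.415080
Step 4: Vbr = 60 * 2.433272 * 9.415080 = 1374.6 V

1374.6


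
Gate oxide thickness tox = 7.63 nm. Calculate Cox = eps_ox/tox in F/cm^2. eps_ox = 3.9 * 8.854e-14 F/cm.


Step 1: eps_ox = 3.9 * 8.854e-14 = 3.45306e-13 F/cm
Step 2: tox in cm = 7.63 nm * 1e-7 = 7.6300e-07 cm
Step 3: Cox = 3.45306e-13 / 7.6300e-07 = 4.53e-07 F/cm^2

4.53e-07


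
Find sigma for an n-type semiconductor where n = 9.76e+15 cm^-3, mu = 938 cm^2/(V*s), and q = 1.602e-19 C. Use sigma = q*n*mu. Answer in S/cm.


Step 1: sigma = q * n * mu
Step 2: sigma = 1.602e-19 * 9.76e+15 * 938
Step 3: sigma = 1.467e+00 S/cm

1.467e+00


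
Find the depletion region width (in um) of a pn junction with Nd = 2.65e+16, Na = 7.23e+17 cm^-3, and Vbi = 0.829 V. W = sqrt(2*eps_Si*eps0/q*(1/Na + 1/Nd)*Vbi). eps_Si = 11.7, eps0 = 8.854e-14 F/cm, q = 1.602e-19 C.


Step 1: 1/Na + 1/Nd = 1/7.23e+17 + 1/2.65e+16 = 3.91190e-17
Step 2: 2*eps*eps0/q = 2*11.7*8.854e-14/1.602e-19 = 1.293281e+07
Step 3: W^2 = 1.293281e+07 * 3.91190e-17 * 0.829 = 4.19407e-10
Step 4: W = sqrt(4.19407e-10) = 2.048e-05 cm = 0.2048 um

0.2048


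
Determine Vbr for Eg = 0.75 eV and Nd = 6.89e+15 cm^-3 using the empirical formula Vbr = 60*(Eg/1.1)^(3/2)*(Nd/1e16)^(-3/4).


Step 1: Eg/1.1 = 0.75/1.1 = 0.681818
Step 2: (Eg/1.1)^1.5 = 0.681818^1.5 = 0.562993
Step 3: (Nd/1e16)^(-0.75) = (0.689)^(-0.75) = 1.322317
Step 4: Vbr = 60 * 0.562993 * 1.322317 = 44.7 V

44.7


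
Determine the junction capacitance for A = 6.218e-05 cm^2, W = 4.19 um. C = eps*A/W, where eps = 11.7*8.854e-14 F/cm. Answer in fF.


Step 1: eps_Si = 11.7 * 8.854e-14 = 1.035918e-12 F/cm
Step 2: W in cm = 4.19 * 1e-4 = 4.19e-04 cm
Step 3: C = 1.035918e-12 * 6.218e-05 / 4.19e-04 = 1.537312e-13 F
Step 4: C = 153.73 fF

153.73


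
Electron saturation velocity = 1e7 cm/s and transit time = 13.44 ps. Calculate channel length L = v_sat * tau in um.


Step 1: tau in seconds = 13.44 ps * 1e-12 = 1.3440e-11 s
Step 2: L = v_sat * tau = 1e7 * 1.3440e-11 = 1.3440e-04 cm
Step 3: L in um = 1.3440e-04 * 1e4 = 1.344 um

1.344


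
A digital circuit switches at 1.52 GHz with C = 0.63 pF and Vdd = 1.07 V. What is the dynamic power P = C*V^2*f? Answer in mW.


Step 1: V^2 = 1.07^2 = 1.1449 V^2
Step 2: P = C*V^2*f = 0.63e-12 F * 1.1449 * 1.52e9 Hz
Step 3: P = 1.09635624e-03 W
Step 4: P = 1.096 mW

1.096


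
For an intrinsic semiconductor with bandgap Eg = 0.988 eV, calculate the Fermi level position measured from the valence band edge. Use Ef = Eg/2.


Step 1: For an intrinsic semiconductor, the Fermi level sits at midgap.
Step 2: Ef = Eg / 2 = 0.988 / 2 = 0.494 eV

0.494


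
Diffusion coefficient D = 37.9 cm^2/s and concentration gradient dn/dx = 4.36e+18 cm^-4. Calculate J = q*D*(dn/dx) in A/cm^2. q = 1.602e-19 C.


Step 1: J = q * D * (dn/dx)
Step 2: J = 1.602e-19 * 37.9 * 4.36e+18
Step 3: J = 2.65e+01 A/cm^2

2.65e+01


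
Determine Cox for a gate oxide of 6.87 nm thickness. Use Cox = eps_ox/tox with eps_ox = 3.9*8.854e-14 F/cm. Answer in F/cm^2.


Step 1: eps_ox = 3.9 * 8.854e-14 = 3.45306e-13 F/cm
Step 2: tox in cm = 6.87 nm * 1e-7 = 6.8700e-07 cm
Step 3: Cox = 3.45306e-13 / 6.8700e-07 = 5.03e-07 F/cm^2

5.03e-07


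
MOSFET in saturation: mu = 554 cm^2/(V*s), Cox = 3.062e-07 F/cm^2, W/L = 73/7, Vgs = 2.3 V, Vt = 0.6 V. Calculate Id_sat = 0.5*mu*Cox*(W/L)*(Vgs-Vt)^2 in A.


Step 1: Overdrive voltage Vov = Vgs - Vt = 2.3 - 0.6 = 1.7 V
Step 2: W/L = 73/7 = 10.4286
Step 3: Id = 0.5 * 554 * 3.062e-07 * 10.4286 * 1.7^2
Step 4: Id = 2.56e-03 A

2.56e-03


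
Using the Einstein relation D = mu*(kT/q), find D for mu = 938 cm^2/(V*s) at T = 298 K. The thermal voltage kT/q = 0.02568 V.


Step 1: D = mu * (kT/q)
Step 2: D = 938 * 0.02568
Step 3: D = 24.09 cm^2/s

24.09


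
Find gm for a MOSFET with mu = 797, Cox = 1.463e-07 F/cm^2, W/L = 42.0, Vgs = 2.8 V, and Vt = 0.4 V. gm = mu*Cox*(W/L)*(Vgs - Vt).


Step 1: Vov = Vgs - Vt = 2.8 - 0.4 = 2.4 V
Step 2: gm = mu * Cox * (W/L) * Vov
Step 3: gm = 797 * 1.463e-07 * 42.0 * 2.4 = 1.18e-02 S

1.18e-02


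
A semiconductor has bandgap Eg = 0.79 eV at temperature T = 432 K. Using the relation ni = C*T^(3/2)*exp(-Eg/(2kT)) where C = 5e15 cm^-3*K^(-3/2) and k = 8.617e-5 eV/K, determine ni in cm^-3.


Step 1: Compute kT = 8.617e-5 * 432 = 0.03722544 eV
Step 2: Exponent = -Eg/(2kT) = -0.79/(2*0.03722544) = -10.61102
Step 3: T^(3/2) = 432^1.5 = 8978.95
Step 4: ni = 5e15 * 8978.95 * exp(-10.61102) = 1.11e+15 cm^-3

1.11e+15


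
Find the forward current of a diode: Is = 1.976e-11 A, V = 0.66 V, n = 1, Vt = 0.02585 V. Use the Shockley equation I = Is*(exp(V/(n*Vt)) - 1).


Step 1: V/(n*Vt) = 0.66/(1*0.02585) = 25.5319
Step 2: exp(25.5319) = 1.2256e+11
Step 3: I = 1.976e-11 * (1.2256e+11 - 1) = 2.42e+00 A

2.42e+00


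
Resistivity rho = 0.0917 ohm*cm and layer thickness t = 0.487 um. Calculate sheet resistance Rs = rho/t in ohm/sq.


Step 1: Convert thickness to cm: t = 0.487 um = 4.8700e-05 cm
Step 2: Rs = rho / t = 0.0917 / 4.8700e-05
Step 3: Rs = 1883.0 ohm/sq

1883.0


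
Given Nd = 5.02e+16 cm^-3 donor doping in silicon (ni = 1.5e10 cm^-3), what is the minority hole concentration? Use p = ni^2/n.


Step 1: Since Nd >> ni, n ≈ Nd = 5.02e+16 cm^-3
Step 2: p = ni^2 / n = (1.5e10)^2 / 5.02e+16
Step 3: p = 2.25e20 / 5.02e+16 = 4.48e+03 cm^-3

4.48e+03


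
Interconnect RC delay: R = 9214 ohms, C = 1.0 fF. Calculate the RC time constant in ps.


Step 1: tau = R * C
Step 2: tau = 9214 * 1.0 fF = 9214 * 1.0e-15 F
Step 3: tau = 9.214e-12 s = 9.214 ps

9.214


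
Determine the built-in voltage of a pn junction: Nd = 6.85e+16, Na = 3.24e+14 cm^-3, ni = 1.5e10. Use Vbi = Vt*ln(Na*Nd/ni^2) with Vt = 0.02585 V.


Step 1: Compute Na*Nd/ni^2 = 3.24e+14 * 6.85e+16 / (1.5e10)^2 = 9.8640e+10
Step 2: ln(9.8640e+10) = 25.3147
Step 3: Vbi = 0.02585 * 25.3147 = 0.654 V

0.654


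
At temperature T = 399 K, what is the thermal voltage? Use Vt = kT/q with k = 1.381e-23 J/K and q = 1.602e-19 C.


Step 1: kT = 1.381e-23 * 399 = 5.51019e-21 J
Step 2: Vt = kT/q = 5.51019e-21 / 1.602e-19
Step 3: Vt = 0.0344 V

0.0344


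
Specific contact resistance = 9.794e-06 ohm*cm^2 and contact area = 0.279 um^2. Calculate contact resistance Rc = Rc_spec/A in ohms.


Step 1: Convert area to cm^2: 0.279 um^2 = 2.7900e-09 cm^2
Step 2: Rc = Rc_spec / A = 9.794e-06 / 2.7900e-09
Step 3: Rc = 3.51e+03 ohms

3.51e+03


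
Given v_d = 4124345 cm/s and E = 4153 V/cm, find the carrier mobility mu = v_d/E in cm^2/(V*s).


Step 1: mu = v_d / E
Step 2: mu = 4124345 / 4153
Step 3: mu = 993.1 cm^2/(V*s)

993.1


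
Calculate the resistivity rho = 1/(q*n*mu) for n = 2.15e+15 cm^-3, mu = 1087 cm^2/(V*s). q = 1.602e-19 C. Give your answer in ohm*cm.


Step 1: sigma = q * n * mu = 1.602e-19 * 2.15e+15 * 1087 = 3.74395e-01 S/cm
Step 2: rho = 1 / sigma = 1 / 3.74395e-01 = 2.671 ohm*cm

2.671


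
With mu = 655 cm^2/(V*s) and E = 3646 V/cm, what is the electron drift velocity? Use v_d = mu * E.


Step 1: v_d = mu * E
Step 2: v_d = 655 * 3646 = 2388130
Step 3: v_d = 2.39e+06 cm/s

2.39e+06


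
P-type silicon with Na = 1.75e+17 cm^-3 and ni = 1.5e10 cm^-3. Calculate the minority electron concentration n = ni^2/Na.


Step 1: Majority hole concentration p ≈ Na = 1.75e+17 cm^-3
Step 2: n = ni^2 / Na = (1.5e10)^2 / 1.75e+17
Step 3: n = 1.29e+03 cm^-3

1.29e+03


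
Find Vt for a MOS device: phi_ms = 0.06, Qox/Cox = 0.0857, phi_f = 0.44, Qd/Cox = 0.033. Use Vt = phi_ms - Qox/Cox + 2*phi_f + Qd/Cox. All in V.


Step 1: Vt = phi_ms - Qox/Cox + 2*phi_f + Qd/Cox
Step 2: Vt = 0.06 - 0.0857 + 2*0.44 + 0.033
Step 3: Vt = 0.06 - 0.0857 + 0.88 + 0.033
Step 4: Vt = 0.8873 V

0.8873


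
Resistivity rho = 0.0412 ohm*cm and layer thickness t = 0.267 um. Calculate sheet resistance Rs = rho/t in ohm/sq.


Step 1: Convert thickness to cm: t = 0.267 um = 2.6700e-05 cm
Step 2: Rs = rho / t = 0.0412 / 2.6700e-05
Step 3: Rs = 1543.1 ohm/sq

1543.1


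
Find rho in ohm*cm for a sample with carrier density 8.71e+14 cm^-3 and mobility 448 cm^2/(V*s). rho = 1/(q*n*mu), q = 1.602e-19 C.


Step 1: sigma = q * n * mu = 1.602e-19 * 8.71e+14 * 448 = 6.25113e-02 S/cm
Step 2: rho = 1 / sigma = 1 / 6.25113e-02 = 16 ohm*cm

16


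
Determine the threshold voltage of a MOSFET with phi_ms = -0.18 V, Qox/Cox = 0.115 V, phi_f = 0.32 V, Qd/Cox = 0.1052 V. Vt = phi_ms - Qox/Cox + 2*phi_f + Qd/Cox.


Step 1: Vt = phi_ms - Qox/Cox + 2*phi_f + Qd/Cox
Step 2: Vt = -0.18 - 0.115 + 2*0.32 + 0.1052
Step 3: Vt = -0.18 - 0.115 + 0.64 + 0.1052
Step 4: Vt = 0.4502 V

0.4502


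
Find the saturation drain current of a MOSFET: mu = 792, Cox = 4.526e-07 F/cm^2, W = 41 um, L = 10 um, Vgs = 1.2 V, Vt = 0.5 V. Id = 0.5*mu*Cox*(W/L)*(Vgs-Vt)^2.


Step 1: Overdrive voltage Vov = Vgs - Vt = 1.2 - 0.5 = 0.7 V
Step 2: W/L = 41/10 = 4.1
Step 3: Id = 0.5 * 792 * 4.526e-07 * 4.1 * 0.7^2
Step 4: Id = 3.60e-04 A

3.60e-04


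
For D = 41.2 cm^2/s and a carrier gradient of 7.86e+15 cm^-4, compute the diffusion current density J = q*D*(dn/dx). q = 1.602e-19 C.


Step 1: J = q * D * (dn/dx)
Step 2: J = 1.602e-19 * 41.2 * 7.86e+15
Step 3: J = 5.19e-02 A/cm^2

5.19e-02


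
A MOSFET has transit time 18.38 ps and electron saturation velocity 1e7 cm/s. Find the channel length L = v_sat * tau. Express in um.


Step 1: tau in seconds = 18.38 ps * 1e-12 = 1.8380e-11 s
Step 2: L = v_sat * tau = 1e7 * 1.8380e-11 = 1.8380e-04 cm
Step 3: L in um = 1.8380e-04 * 1e4 = 1.838 um

1.838


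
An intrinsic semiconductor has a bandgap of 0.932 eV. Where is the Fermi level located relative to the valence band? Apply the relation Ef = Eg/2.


Step 1: For an intrinsic semiconductor, the Fermi level sits at midgap.
Step 2: Ef = Eg / 2 = 0.932 / 2 = 0.466 eV

0.466


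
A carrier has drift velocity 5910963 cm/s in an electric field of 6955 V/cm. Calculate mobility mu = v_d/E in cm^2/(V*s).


Step 1: mu = v_d / E
Step 2: mu = 5910963 / 6955
Step 3: mu = 849.89 cm^2/(V*s)

849.89


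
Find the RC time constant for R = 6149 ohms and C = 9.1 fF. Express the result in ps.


Step 1: tau = R * C
Step 2: tau = 6149 * 9.1 fF = 6149 * 9.1e-15 F
Step 3: tau = 5.59559e-11 s = 55.9559 ps

55.9559


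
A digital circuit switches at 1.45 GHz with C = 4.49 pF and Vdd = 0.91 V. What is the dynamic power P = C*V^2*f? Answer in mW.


Step 1: V^2 = 0.91^2 = 0.8281 V^2
Step 2: P = C*V^2*f = 4.49e-12 F * 0.8281 * 1.45e9 Hz
Step 3: P = 5.39134505e-03 W
Step 4: P = 5.391 mW

5.391


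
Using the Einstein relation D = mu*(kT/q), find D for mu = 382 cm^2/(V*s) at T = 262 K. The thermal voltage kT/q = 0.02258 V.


Step 1: D = mu * (kT/q)
Step 2: D = 382 * 0.02258
Step 3: D = 8.63 cm^2/s

8.63


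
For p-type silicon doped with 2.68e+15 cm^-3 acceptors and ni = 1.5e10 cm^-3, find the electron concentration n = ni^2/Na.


Step 1: Majority hole concentration p ≈ Na = 2.68e+15 cm^-3
Step 2: n = ni^2 / Na = (1.5e10)^2 / 2.68e+15
Step 3: n = 8.40e+04 cm^-3

8.40e+04


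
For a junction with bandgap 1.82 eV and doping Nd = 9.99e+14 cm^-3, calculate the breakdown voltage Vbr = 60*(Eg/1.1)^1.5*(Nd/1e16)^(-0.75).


Step 1: Eg/1.1 = 1.82/1.1 = 1.654545
Step 2: (Eg/1.1)^1.5 = 1.654545^1.5 = 2.128227
Step 3: (Nd/1e16)^(-0.75) = (0.0999)^(-0.75) = 5.627635
Step 4: Vbr = 60 * 2.128227 * 5.627635 = 718.6 V

718.6


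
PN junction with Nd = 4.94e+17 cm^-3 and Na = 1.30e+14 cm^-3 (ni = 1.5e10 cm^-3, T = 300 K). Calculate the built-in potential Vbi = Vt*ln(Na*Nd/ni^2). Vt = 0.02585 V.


Step 1: Compute Na*Nd/ni^2 = 1.30e+14 * 4.94e+17 / (1.5e10)^2 = 2.8542e+11
Step 2: ln(2.8542e+11) = 26.3772
Step 3: Vbi = 0.02585 * 26.3772 = 0.682 V

0.682


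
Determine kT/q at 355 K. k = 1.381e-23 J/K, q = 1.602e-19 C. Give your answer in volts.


Step 1: kT = 1.381e-23 * 355 = 4.90255e-21 J
Step 2: Vt = kT/q = 4.90255e-21 / 1.602e-19
Step 3: Vt = 0.0306 V

0.0306


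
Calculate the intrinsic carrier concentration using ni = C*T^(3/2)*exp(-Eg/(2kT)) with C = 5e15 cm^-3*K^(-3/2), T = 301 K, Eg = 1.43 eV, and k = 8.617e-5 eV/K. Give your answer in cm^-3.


Step 1: Compute kT = 8.617e-5 * 301 = 0.02593717 eV
Step 2: Exponent = -Eg/(2kT) = -1.43/(2*0.02593717) = -27.56662
Step 3: T^(3/2) = 301^1.5 = 5222.15
Step 4: ni = 5e15 * 5222.15 * exp(-27.56662) = 2.78e+07 cm^-3

2.78e+07


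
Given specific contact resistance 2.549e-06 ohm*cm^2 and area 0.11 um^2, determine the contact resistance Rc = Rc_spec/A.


Step 1: Convert area to cm^2: 0.11 um^2 = 1.1000e-09 cm^2
Step 2: Rc = Rc_spec / A = 2.549e-06 / 1.1000e-09
Step 3: Rc = 2.32e+03 ohms

2.32e+03


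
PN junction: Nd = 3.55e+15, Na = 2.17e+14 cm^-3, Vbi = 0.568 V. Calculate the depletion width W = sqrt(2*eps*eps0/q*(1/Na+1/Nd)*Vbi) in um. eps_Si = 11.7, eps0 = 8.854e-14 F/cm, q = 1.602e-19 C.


Step 1: 1/Na + 1/Nd = 1/2.17e+14 + 1/3.55e+15 = 4.88999e-15
Step 2: 2*eps*eps0/q = 2*11.7*8.854e-14/1.602e-19 = 1.293281e+07
Step 3: W^2 = 1.293281e+07 * 4.88999e-15 * 0.568 = 3.59211e-08
Step 4: W = sqrt(3.59211e-08) = 1.895e-04 cm = 1.895 um

1.895


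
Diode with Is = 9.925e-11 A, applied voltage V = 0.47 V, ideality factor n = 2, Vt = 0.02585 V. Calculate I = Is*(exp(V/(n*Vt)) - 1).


Step 1: V/(n*Vt) = 0.47/(2*0.02585) = 9.0909
Step 2: exp(9.0909) = 8.8742e+03
Step 3: I = 9.925e-11 * (8.8742e+03 - 1) = 8.81e-07 A

8.81e-07


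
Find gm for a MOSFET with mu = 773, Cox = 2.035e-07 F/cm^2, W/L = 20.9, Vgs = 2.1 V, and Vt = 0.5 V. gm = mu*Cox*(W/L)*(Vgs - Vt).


Step 1: Vov = Vgs - Vt = 2.1 - 0.5 = 1.6 V
Step 2: gm = mu * Cox * (W/L) * Vov
Step 3: gm = 773 * 2.035e-07 * 20.9 * 1.6 = 5.26e-03 S

5.26e-03


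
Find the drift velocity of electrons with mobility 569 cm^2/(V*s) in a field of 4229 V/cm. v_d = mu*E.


Step 1: v_d = mu * E
Step 2: v_d = 569 * 4229 = 2406301
Step 3: v_d = 2.41e+06 cm/s

2.41e+06


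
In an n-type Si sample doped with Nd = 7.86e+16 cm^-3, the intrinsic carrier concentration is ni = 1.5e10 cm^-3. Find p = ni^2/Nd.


Step 1: Since Nd >> ni, n ≈ Nd = 7.86e+16 cm^-3
Step 2: p = ni^2 / n = (1.5e10)^2 / 7.86e+16
Step 3: p = 2.25e20 / 7.86e+16 = 2.86e+03 cm^-3

2.86e+03


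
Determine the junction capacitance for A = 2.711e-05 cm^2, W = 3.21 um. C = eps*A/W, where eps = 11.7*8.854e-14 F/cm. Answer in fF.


Step 1: eps_Si = 11.7 * 8.854e-14 = 1.035918e-12 F/cm
Step 2: W in cm = 3.21 * 1e-4 = 3.21e-04 cm
Step 3: C = 1.035918e-12 * 2.711e-05 / 3.21e-04 = 8.748828e-14 F
Step 4: C = 87.49 fF

87.49


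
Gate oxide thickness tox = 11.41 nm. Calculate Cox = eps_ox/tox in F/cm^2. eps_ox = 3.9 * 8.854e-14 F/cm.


Step 1: eps_ox = 3.9 * 8.854e-14 = 3.45306e-13 F/cm
Step 2: tox in cm = 11.41 nm * 1e-7 = 1.1410e-06 cm
Step 3: Cox = 3.45306e-13 / 1.1410e-06 = 3.03e-07 F/cm^2

3.03e-07


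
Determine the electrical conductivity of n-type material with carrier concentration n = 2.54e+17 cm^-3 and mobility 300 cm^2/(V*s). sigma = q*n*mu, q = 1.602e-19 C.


Step 1: sigma = q * n * mu
Step 2: sigma = 1.602e-19 * 2.54e+17 * 300
Step 3: sigma = 1.221e+01 S/cm

1.221e+01


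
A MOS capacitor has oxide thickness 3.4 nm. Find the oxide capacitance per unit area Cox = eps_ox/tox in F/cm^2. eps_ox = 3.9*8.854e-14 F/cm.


Step 1: eps_ox = 3.9 * 8.854e-14 = 3.45306e-13 F/cm
Step 2: tox in cm = 3.4 nm * 1e-7 = 3.4000e-07 cm
Step 3: Cox = 3.45306e-13 / 3.4000e-07 = 1.02e-06 F/cm^2

1.02e-06


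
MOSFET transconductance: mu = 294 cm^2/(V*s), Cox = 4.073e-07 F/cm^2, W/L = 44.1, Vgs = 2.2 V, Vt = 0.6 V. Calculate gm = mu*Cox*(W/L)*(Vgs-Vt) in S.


Step 1: Vov = Vgs - Vt = 2.2 - 0.6 = 1.6 V
Step 2: gm = mu * Cox * (W/L) * Vov
Step 3: gm = 294 * 4.073e-07 * 44.1 * 1.6 = 8.45e-03 S

8.45e-03


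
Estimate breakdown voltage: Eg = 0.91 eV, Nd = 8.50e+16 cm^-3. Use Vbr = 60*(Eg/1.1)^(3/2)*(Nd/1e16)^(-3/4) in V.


Step 1: Eg/1.1 = 0.91/1.1 = 0.827273
Step 2: (Eg/1.1)^1.5 = 0.827273^1.5 = 0.752442
Step 3: (Nd/1e16)^(-0.75) = (8.5)^(-0.75) = 0.200880
Step 4: Vbr = 60 * 0.752442 * 0.200880 = 9.1 V

9.1


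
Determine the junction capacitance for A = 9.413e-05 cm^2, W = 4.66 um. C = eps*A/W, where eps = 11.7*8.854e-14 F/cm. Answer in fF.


Step 1: eps_Si = 11.7 * 8.854e-14 = 1.035918e-12 F/cm
Step 2: W in cm = 4.66 * 1e-4 = 4.66e-04 cm
Step 3: C = 1.035918e-12 * 9.413e-05 / 4.66e-04 = 2.092510e-13 F
Step 4: C = 209.25 fF

209.25


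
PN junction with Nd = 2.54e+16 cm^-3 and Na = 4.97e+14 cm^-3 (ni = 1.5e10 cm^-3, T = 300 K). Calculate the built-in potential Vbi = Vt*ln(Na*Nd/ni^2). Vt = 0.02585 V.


Step 1: Compute Na*Nd/ni^2 = 4.97e+14 * 2.54e+16 / (1.5e10)^2 = 5.6106e+10
Step 2: ln(5.6106e+10) = 24.7505
Step 3: Vbi = 0.02585 * 24.7505 = 0.64 V

0.64


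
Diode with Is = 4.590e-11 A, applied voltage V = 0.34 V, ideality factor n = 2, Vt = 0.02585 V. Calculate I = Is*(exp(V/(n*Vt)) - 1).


Step 1: V/(n*Vt) = 0.34/(2*0.02585) = 6.5764
Step 2: exp(6.5764) = 7.1795e+02
Step 3: I = 4.590e-11 * (7.1795e+02 - 1) = 3.29e-08 A

3.29e-08


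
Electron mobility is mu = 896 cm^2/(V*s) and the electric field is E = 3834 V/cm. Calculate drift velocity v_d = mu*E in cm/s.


Step 1: v_d = mu * E
Step 2: v_d = 896 * 3834 = 3435264
Step 3: v_d = 3.44e+06 cm/s

3.44e+06


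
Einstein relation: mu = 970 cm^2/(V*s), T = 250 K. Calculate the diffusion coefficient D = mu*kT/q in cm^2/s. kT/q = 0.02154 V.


Step 1: D = mu * (kT/q)
Step 2: D = 970 * 0.02154
Step 3: D = 20.89 cm^2/s

20.89


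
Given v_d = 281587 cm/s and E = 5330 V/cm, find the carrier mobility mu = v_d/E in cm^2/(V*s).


Step 1: mu = v_d / E
Step 2: mu = 281587 / 5330
Step 3: mu = 52.83 cm^2/(V*s)

52.83


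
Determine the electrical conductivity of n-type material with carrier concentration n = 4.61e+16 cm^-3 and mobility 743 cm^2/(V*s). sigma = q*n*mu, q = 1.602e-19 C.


Step 1: sigma = q * n * mu
Step 2: sigma = 1.602e-19 * 4.61e+16 * 743
Step 3: sigma = 5.487e+00 S/cm

5.487e+00


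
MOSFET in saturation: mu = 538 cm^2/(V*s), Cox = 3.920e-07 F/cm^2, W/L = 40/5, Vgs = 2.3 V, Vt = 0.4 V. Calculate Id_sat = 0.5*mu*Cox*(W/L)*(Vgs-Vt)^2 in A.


Step 1: Overdrive voltage Vov = Vgs - Vt = 2.3 - 0.4 = 1.9 V
Step 2: W/L = 40/5 = 8
Step 3: Id = 0.5 * 538 * 3.920e-07 * 8 * 1.9^2
Step 4: Id = 3.05e-03 A

3.05e-03


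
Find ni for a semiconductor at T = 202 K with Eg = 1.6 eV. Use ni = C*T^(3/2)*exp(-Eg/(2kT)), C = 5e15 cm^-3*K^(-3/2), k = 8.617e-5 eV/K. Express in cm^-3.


Step 1: Compute kT = 8.617e-5 * 202 = 0.01740634 eV
Step 2: Exponent = -Eg/(2kT) = -1.6/(2*0.01740634) = -45.96027
Step 3: T^(3/2) = 202^1.5 = 2870.96
Step 4: ni = 5e15 * 2870.96 * exp(-45.96027) = 1.57e-01 cm^-3

1.57e-01


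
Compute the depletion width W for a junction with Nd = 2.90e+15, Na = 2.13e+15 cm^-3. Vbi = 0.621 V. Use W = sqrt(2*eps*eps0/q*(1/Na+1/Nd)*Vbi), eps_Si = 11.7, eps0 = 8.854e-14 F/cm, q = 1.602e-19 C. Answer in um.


Step 1: 1/Na + 1/Nd = 1/2.13e+15 + 1/2.90e+15 = 8.14311e-16
Step 2: 2*eps*eps0/q = 2*11.7*8.854e-14/1.602e-19 = 1.293281e+07
Step 3: W^2 = 1.293281e+07 * 8.14311e-16 * 0.621 = 6.53996e-09
Step 4: W = sqrt(6.53996e-09) = 8.087e-05 cm = 0.8087 um

0.8087


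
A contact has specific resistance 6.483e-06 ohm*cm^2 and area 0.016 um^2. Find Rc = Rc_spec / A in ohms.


Step 1: Convert area to cm^2: 0.016 um^2 = 1.6000e-10 cm^2
Step 2: Rc = Rc_spec / A = 6.483e-06 / 1.6000e-10
Step 3: Rc = 4.05e+04 ohms

4.05e+04


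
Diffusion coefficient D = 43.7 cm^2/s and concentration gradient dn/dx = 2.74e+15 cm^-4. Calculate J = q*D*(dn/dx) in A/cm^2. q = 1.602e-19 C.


Step 1: J = q * D * (dn/dx)
Step 2: J = 1.602e-19 * 43.7 * 2.74e+15
Step 3: J = 1.92e-02 A/cm^2

1.92e-02


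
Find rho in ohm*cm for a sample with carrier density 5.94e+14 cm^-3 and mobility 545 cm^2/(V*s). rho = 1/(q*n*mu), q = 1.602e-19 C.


Step 1: sigma = q * n * mu = 1.602e-19 * 5.94e+14 * 545 = 5.18615e-02 S/cm
Step 2: rho = 1 / sigma = 1 / 5.18615e-02 = 19.28 ohm*cm

19.28


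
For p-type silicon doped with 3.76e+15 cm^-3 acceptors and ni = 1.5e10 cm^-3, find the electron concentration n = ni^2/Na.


Step 1: Majority hole concentration p ≈ Na = 3.76e+15 cm^-3
Step 2: n = ni^2 / Na = (1.5e10)^2 / 3.76e+15
Step 3: n = 5.98e+04 cm^-3

5.98e+04


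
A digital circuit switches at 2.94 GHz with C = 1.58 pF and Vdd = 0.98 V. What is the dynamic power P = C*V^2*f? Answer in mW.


Step 1: V^2 = 0.98^2 = 0.9604 V^2
Step 2: P = C*V^2*f = 1.58e-12 F * 0.9604 * 2.94e9 Hz
Step 3: P = 4.46125008e-03 W
Step 4: P = 4.461 mW

4.461


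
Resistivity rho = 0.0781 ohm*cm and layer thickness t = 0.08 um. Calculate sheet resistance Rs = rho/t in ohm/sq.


Step 1: Convert thickness to cm: t = 0.08 um = 8.0000e-06 cm
Step 2: Rs = rho / t = 0.0781 / 8.0000e-06
Step 3: Rs = 9762.5 ohm/sq

9762.5


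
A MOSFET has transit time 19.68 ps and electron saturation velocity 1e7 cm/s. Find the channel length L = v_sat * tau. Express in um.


Step 1: tau in seconds = 19.68 ps * 1e-12 = 1.9680e-11 s
Step 2: L = v_sat * tau = 1e7 * 1.9680e-11 = 1.9680e-04 cm
Step 3: L in um = 1.9680e-04 * 1e4 = 1.968 um

1.968


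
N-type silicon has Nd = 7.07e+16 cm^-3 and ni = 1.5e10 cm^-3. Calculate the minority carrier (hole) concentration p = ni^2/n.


Step 1: Since Nd >> ni, n ≈ Nd = 7.07e+16 cm^-3
Step 2: p = ni^2 / n = (1.5e10)^2 / 7.07e+16
Step 3: p = 2.25e20 / 7.07e+16 = 3.18e+03 cm^-3

3.18e+03


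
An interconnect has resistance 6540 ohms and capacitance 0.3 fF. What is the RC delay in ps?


Step 1: tau = R * C
Step 2: tau = 6540 * 0.3 fF = 6540 * 3.0e-16 F
Step 3: tau = 1.962e-12 s = 1.962 ps

1.962


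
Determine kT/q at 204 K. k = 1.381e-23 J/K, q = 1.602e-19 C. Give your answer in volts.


Step 1: kT = 1.381e-23 * 204 = 2.81724e-21 J
Step 2: Vt = kT/q = 2.81724e-21 / 1.602e-19
Step 3: Vt = 0.01759 V

0.01759


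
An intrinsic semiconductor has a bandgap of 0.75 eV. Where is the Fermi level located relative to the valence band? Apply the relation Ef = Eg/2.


Step 1: For an intrinsic semiconductor, the Fermi level sits at midgap.
Step 2: Ef = Eg / 2 = 0.75 / 2 = 0.375 eV

0.375


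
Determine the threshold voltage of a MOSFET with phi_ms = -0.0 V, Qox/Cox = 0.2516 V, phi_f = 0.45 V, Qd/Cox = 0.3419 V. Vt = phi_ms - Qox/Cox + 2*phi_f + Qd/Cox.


Step 1: Vt = phi_ms - Qox/Cox + 2*phi_f + Qd/Cox
Step 2: Vt = -0.0 - 0.2516 + 2*0.45 + 0.3419
Step 3: Vt = -0.0 - 0.2516 + 0.9 + 0.3419
Step 4: Vt = 0.9903 V

0.9903


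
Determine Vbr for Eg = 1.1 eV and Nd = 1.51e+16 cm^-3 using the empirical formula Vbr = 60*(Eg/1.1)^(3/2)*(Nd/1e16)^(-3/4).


Step 1: Eg/1.1 = 1.1/1.1 = 1.000000
Step 2: (Eg/1.1)^1.5 = 1.000000^1.5 = 1.000000
Step 3: (Nd/1e16)^(-0.75) = (1.51)^(-0.75) = 0.734120
Step 4: Vbr = 60 * 1.000000 * 0.734120 = 44.0 V

44.0


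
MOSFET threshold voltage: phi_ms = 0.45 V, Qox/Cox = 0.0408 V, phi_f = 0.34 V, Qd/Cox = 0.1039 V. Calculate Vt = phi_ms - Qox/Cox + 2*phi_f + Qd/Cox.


Step 1: Vt = phi_ms - Qox/Cox + 2*phi_f + Qd/Cox
Step 2: Vt = 0.45 - 0.0408 + 2*0.34 + 0.1039
Step 3: Vt = 0.45 - 0.0408 + 0.68 + 0.1039
Step 4: Vt = 1.1931 V

1.1931


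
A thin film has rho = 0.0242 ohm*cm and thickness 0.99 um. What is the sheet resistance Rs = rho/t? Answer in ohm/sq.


Step 1: Convert thickness to cm: t = 0.99 um = 9.9000e-05 cm
Step 2: Rs = rho / t = 0.0242 / 9.9000e-05
Step 3: Rs = 244.4 ohm/sq

244.4


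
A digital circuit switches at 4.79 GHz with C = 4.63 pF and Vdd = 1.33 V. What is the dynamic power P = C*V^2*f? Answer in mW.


Step 1: V^2 = 1.33^2 = 1.7689 V^2
Step 2: P = C*V^2*f = 4.63e-12 F * 1.7689 * 4.79e9 Hz
Step 3: P = 3.923013353e-02 W
Step 4: P = 39.23 mW

39.23


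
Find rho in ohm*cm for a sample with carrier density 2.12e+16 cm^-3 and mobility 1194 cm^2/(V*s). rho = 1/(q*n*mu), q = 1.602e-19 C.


Step 1: sigma = q * n * mu = 1.602e-19 * 2.12e+16 * 1194 = 4.05511e+00 S/cm
Step 2: rho = 1 / sigma = 1 / 4.05511e+00 = 0.2466 ohm*cm

0.2466


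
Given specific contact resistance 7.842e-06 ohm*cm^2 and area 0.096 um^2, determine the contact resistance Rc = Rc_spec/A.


Step 1: Convert area to cm^2: 0.096 um^2 = 9.6000e-10 cm^2
Step 2: Rc = Rc_spec / A = 7.842e-06 / 9.6000e-10
Step 3: Rc = 8.17e+03 ohms

8.17e+03


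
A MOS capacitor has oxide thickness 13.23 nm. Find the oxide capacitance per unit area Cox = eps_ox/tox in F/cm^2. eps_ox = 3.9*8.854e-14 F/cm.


Step 1: eps_ox = 3.9 * 8.854e-14 = 3.45306e-13 F/cm
Step 2: tox in cm = 13.23 nm * 1e-7 = 1.3230e-06 cm
Step 3: Cox = 3.45306e-13 / 1.3230e-06 = 2.61e-07 F/cm^2

2.61e-07


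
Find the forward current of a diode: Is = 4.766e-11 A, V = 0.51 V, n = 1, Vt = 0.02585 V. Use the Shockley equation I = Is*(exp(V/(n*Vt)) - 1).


Step 1: V/(n*Vt) = 0.51/(1*0.02585) = 19.7292
Step 2: exp(19.7292) = 3.7007e+08
Step 3: I = 4.766e-11 * (3.7007e+08 - 1) = 1.76e-02 A

1.76e-02


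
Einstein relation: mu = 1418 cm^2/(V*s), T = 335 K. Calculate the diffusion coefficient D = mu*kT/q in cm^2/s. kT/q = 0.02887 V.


Step 1: D = mu * (kT/q)
Step 2: D = 1418 * 0.02887
Step 3: D = 40.94 cm^2/s

40.94


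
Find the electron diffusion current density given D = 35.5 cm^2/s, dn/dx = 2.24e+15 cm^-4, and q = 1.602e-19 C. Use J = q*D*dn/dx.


Step 1: J = q * D * (dn/dx)
Step 2: J = 1.602e-19 * 35.5 * 2.24e+15
Step 3: J = 1.27e-02 A/cm^2

1.27e-02


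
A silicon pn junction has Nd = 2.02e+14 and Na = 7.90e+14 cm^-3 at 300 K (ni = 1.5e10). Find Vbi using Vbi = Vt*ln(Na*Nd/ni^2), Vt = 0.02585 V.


Step 1: Compute Na*Nd/ni^2 = 7.90e+14 * 2.02e+14 / (1.5e10)^2 = 7.0924e+08
Step 2: ln(7.0924e+08) = 20.3797
Step 3: Vbi = 0.02585 * 20.3797 = 0.527 V

0.527


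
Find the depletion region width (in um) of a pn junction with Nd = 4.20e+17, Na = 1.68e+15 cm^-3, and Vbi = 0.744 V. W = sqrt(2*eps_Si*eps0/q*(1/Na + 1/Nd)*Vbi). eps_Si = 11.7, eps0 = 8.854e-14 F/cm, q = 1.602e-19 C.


Step 1: 1/Na + 1/Nd = 1/1.68e+15 + 1/4.20e+17 = 5.97619e-16
Step 2: 2*eps*eps0/q = 2*11.7*8.854e-14/1.602e-19 = 1.293281e+07
Step 3: W^2 = 1.293281e+07 * 5.97619e-16 * 0.744 = 5.75030e-09
Step 4: W = sqrt(5.75030e-09) = 7.583e-05 cm = 0.7583 um

0.7583
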